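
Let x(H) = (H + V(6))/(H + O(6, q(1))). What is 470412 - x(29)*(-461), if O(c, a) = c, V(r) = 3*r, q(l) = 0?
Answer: 16486087/35 ≈ 4.7103e+5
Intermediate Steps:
x(H) = (18 + H)/(6 + H) (x(H) = (H + 3*6)/(H + 6) = (H + 18)/(6 + H) = (18 + H)/(6 + H))
470412 - x(29)*(-461) = 470412 - (18 + 29)/(6 + 29)*(-461) = 470412 - 47/35*(-461) = 470412 - (1/35)*47*(-461) = 470412 - 47*(-461)/35 = 470412 - 1*(-21667/35) = 470412 + 21667/35 = 16486087/35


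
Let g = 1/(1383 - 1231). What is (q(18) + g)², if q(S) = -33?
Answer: 25150225/23104 ≈ 1088.6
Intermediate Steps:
g = 1/152 ≈ 0.0065789
(q(18) + g)² = (-33 + 1/152)² = (-5015/152)² = 25150225/23104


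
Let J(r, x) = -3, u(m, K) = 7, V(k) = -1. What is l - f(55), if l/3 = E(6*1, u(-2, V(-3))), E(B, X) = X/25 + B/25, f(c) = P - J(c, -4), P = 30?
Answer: -786/25 ≈ -31.440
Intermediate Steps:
f(c) = 33 (f(c) = 30 - 1*(-3) = 30 + 3 = 33)
E(B, X) = B/25 + X/25 (E(B, X) = X*(1/25) + B*(1/25) = X/25 + B/25 = B/25 + X/25)
l = 39/25 (l = 3*((6*1)/25 + (1/25)*7) = 3*((1/25)*6 + 7/25) = 3*(6/25 + 7/25) = 3*(13/25) = 39/25 ≈ 1.5600)
l - f(55) = 39/25 - 1*33 = 39/25 - 33 = -786/25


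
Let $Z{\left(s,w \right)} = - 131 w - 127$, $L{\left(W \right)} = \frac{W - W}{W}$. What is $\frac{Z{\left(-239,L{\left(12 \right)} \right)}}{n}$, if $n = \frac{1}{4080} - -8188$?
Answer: $- \frac{518160}{33407041} \approx -0.01551$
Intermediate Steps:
$L{\left(W \right)} = 0$ ($L{\left(W \right)} = \frac{0}{W} = 0$)
$Z{\left(s,w \right)} = -127 - 131 w$
$n = \frac{33407041}{4080}$ ($n = \frac{1}{4080} + 8188 = \frac{33407041}{4080} \approx 8188.0$)
$\frac{Z{\left(-239,L{\left(12 \right)} \right)}}{n} = \frac{-127 - 0}{\frac{33407041}{4080}} = \left(-127 + 0\right) \frac{4080}{33407041} = \left(-127\right) \frac{4080}{33407041} = - \frac{518160}{33407041}$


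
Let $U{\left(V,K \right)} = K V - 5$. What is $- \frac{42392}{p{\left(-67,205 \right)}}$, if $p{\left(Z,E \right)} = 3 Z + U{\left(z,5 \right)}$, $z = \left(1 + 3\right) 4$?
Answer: $\frac{3028}{9} \approx 336.44$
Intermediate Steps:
$z = 16$ ($z = 4 \cdot 4 = 16$)
$U{\left(V,K \right)} = -5 + K V$
$p{\left(Z,E \right)} = 75 + 3 Z$ ($p{\left(Z,E \right)} = 3 Z + \left(-5 + 5 \cdot 16\right) = 3 Z + \left(-5 + 80\right) = 3 Z + 75 = 75 + 3 Z$)
$- \frac{42392}{p{\left(-67,205 \right)}} = - \frac{42392}{75 + 3 \left(-67\right)} = - \frac{42392}{75 - 201} = - \frac{42392}{-126} = \left(-42392\right) \left(- \frac{1}{126}\right) = \frac{3028}{9}$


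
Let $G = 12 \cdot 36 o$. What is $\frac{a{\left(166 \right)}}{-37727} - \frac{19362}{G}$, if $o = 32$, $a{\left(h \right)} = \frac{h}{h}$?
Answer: $- \frac{121747333}{86923008} \approx -1.4006$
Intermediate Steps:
$a{\left(h \right)} = 1$
$G = 13824$ ($G = 12 \cdot 36 \cdot 32 = 432 \cdot 32 = 13824$)
$\frac{a{\left(166 \right)}}{-37727} - \frac{19362}{G} = 1 \frac{1}{-37727} - \frac{19362}{13824} = 1 \left(- \frac{1}{37727}\right) - \frac{3227}{2304} = - \frac{1}{37727} - \frac{3227}{2304} = - \frac{121747333}{86923008}$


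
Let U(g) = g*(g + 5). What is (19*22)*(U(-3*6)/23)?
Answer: 97812/23 ≈ 4252.7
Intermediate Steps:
U(g) = g*(5 + g)
(19*22)*(U(-3*6)/23) = (19*22)*(((-3*6)*(5 - 3*6))/23) = 418*(-18*(5 - 18)*(1/23)) = 418*(-18*(-13)*(1/23)) = 418*(234*(1/23)) = 418*(234/23) = 97812/23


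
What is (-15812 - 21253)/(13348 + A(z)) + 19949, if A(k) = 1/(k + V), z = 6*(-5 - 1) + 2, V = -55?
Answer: 23695534694/1187971 ≈ 19946.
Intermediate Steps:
z = -34 (z = 6*(-6) + 2 = -36 + 2 = -34)
A(k) = 1/(-55 + k) (A(k) = 1/(k - 55) = 1/(-55 + k))
(-15812 - 21253)/(13348 + A(z)) + 19949 = (-15812 - 21253)/(13348 + 1/(-55 - 34)) + 19949 = -37065/(13348 + 1/(-89)) + 19949 = -37065/(13348 - 1/89) + 19949 = -37065/1187971/89 + 19949 = -37065*89/1187971 + 19949 = -3298785/1187971 + 19949 = 23695534694/1187971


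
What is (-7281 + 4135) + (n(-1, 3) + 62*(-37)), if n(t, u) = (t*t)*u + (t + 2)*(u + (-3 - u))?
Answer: -5440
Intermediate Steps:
n(t, u) = -6 - 3*t + u*t² (n(t, u) = t²*u + (2 + t)*(-3) = u*t² + (-6 - 3*t) = -6 - 3*t + u*t²)
(-7281 + 4135) + (n(-1, 3) + 62*(-37)) = (-7281 + 4135) + ((-6 - 3*(-1) + 3*(-1)²) + 62*(-37)) = -3146 + ((-6 + 3 + 3*1) - 2294) = -3146 + ((-6 + 3 + 3) - 2294) = -3146 + (0 - 2294) = -3146 - 2294 = -5440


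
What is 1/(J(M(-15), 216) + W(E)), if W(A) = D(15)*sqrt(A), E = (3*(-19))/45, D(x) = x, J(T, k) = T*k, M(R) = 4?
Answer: 288/248927 - I*sqrt(285)/746781 ≈ 0.001157 - 2.2606e-5*I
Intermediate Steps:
E = -19/15 (E = -57*1/45 = -19/15 ≈ -1.2667)
W(A) = 15*sqrt(A)
1/(J(M(-15), 216) + W(E)) = 1/(4*216 + 15*sqrt(-19/15)) = 1/(864 + 15*(I*sqrt(285)/15)) = 1/(864 + I*sqrt(285))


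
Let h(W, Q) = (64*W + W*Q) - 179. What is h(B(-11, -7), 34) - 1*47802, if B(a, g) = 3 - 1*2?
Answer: -47883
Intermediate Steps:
B(a, g) = 1 (B(a, g) = 3 - 2 = 1)
h(W, Q) = -179 + 64*W + Q*W (h(W, Q) = (64*W + Q*W) - 179 = -179 + 64*W + Q*W)
h(B(-11, -7), 34) - 1*47802 = (-179 + 64*1 + 34*1) - 1*47802 = (-179 + 64 + 34) - 47802 = -81 - 47802 = -47883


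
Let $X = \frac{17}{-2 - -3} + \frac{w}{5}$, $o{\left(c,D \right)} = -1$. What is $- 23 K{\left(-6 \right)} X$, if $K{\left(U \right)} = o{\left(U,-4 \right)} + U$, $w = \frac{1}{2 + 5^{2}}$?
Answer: $\frac{369656}{135} \approx 2738.2$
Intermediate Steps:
$w = \frac{1}{27}$ ($w = \frac{1}{2 + 25} = \frac{1}{27} \approx 0.037037$)
$X = \frac{2296}{135}$ ($X = \frac{17}{-2 - -3} + \frac{1}{27 \cdot 5} = \frac{17}{-2 + 3} + \frac{1}{27} \cdot \frac{1}{5} = \frac{17}{1} + \frac{1}{135} = 17 \cdot 1 + \frac{1}{135} = 17 + \frac{1}{135} = \frac{2296}{135} \approx 17.007$)
$K{\left(U \right)} = -1 + U$
$- 23 K{\left(-6 \right)} X = - 23 \left(-1 - 6\right) \frac{2296}{135} = \left(-23\right) \left(-7\right) \frac{2296}{135} = 161 \cdot \frac{2296}{135} = \frac{369656}{135}$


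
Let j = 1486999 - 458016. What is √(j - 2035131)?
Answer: 2*I*√251537 ≈ 1003.1*I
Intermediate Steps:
j = 1028983
√(j - 2035131) = √(1028983 - 2035131) = √(-1006148) = 2*I*√251537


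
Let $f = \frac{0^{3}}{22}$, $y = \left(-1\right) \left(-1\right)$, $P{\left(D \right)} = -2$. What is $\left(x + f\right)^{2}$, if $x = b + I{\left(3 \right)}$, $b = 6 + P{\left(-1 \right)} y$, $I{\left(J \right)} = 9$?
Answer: $169$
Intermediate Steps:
$y = 1$
$b = 4$ ($b = 6 - 2 = 4$)
$f = 0$ ($f = 0 \cdot \frac{1}{22} = 0$)
$x = 13$ ($x = 4 + 9 = 13$)
$\left(x + f\right)^{2} = \left(13 + 0\right)^{2} = 13^{2} = 169$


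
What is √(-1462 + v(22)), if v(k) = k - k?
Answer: I*√1462 ≈ 38.236*I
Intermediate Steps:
v(k) = 0
√(-1462 + v(22)) = √(-1462 + 0) = √(-1462) = I*√1462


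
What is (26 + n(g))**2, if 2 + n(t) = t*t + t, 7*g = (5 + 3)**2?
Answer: 32718400/2401 ≈ 13627.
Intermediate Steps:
g = 64/7 (g = (5 + 3)**2/7 = (1/7)*8**2 = (1/7)*64 = 64/7 ≈ 9.1429)
n(t) = -2 + t + t**2 (n(t) = -2 + (t*t + t) = -2 + (t**2 + t) = -2 + (t + t**2) = -2 + t + t**2)
(26 + n(g))**2 = (26 + (-2 + 64/7 + (64/7)**2))**2 = (26 + (-2 + 64/7 + 4096/49))**2 = (26 + 4446/49)**2 = (5720/49)**2 = 32718400/2401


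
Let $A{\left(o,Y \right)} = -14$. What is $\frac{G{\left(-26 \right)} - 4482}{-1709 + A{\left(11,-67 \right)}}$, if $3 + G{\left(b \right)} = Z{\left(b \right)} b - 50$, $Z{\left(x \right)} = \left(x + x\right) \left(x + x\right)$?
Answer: $\frac{74839}{1723} \approx 43.435$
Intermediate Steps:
$Z{\left(x \right)} = 4 x^{2}$ ($Z{\left(x \right)} = 2 x 2 x = 4 x^{2}$)
$G{\left(b \right)} = -53 + 4 b^{3}$ ($G{\left(b \right)} = -3 + \left(4 b^{2} b - 50\right) = -3 + \left(4 b^{3} - 50\right) = -3 + \left(-50 + 4 b^{3}\right) = -53 + 4 b^{3}$)
$\frac{G{\left(-26 \right)} - 4482}{-1709 + A{\left(11,-67 \right)}} = \frac{\left(-53 + 4 \left(-26\right)^{3}\right) - 4482}{-1709 - 14} = \frac{\left(-53 + 4 \left(-17576\right)\right) - 4482}{-1723} = \left(\left(-53 - 70304\right) - 4482\right) \left(- \frac{1}{1723}\right) = \left(-70357 - 4482\right) \left(- \frac{1}{1723}\right) = \left(-74839\right) \left(- \frac{1}{1723}\right) = \frac{74839}{1723}$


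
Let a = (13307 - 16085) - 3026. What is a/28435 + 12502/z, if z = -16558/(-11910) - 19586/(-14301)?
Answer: 1441590912315034/318245344615 ≈ 4529.8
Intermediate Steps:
a = -5804 (a = -2778 - 3026 = -5804)
z = 11192029/4055355 (z = -16558*(-1/11910) - 19586*(-1/14301) = 8279/5955 + 2798/2043 = 11192029/4055355 ≈ 2.7598)
a/28435 + 12502/z = -5804/28435 + 12502/(11192029/4055355) = -5804*1/28435 + 12502*(4055355/11192029) = -5804/28435 + 50700048210/11192029 = 1441590912315034/318245344615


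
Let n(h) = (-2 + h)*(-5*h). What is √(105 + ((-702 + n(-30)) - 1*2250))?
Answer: I*√7647 ≈ 87.447*I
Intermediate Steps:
n(h) = -5*h*(-2 + h)
√(105 + ((-702 + n(-30)) - 1*2250)) = √(105 + ((-702 + 5*(-30)*(2 - 1*(-30))) - 1*2250)) = √(105 + ((-702 + 5*(-30)*(2 + 30)) - 2250)) = √(105 + ((-702 + 5*(-30)*32) - 2250)) = √(105 + ((-702 - 4800) - 2250)) = √(105 + (-5502 - 2250)) = √(105 - 7752) = √(-7647) = I*√7647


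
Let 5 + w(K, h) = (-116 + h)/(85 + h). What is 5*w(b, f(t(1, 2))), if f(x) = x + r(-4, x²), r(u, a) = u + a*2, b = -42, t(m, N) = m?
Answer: -895/28 ≈ -31.964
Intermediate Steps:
r(u, a) = u + 2*a
f(x) = -4 + x + 2*x² (f(x) = x + (-4 + 2*x²) = -4 + x + 2*x²)
w(K, h) = -5 + (-116 + h)/(85 + h)
5*w(b, f(t(1, 2))) = 5*((-541 - 4*(-4 + 1 + 2*1²))/(85 + (-4 + 1 + 2*1²))) = 5*((-541 - 4*(-4 + 1 + 2*1))/(85 + (-4 + 1 + 2*1))) = 5*((-541 - 4*(-4 + 1 + 2))/(85 + (-4 + 1 + 2))) = 5*((-541 - 4*(-1))/(85 - 1)) = 5*((-541 + 4)/84) = 5*((1/84)*(-537)) = 5*(-179/28) = -895/28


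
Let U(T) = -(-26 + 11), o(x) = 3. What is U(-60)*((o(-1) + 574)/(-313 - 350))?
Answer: -2885/221 ≈ -13.054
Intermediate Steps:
U(T) = 15 (U(T) = -1*(-15) = 15)
U(-60)*((o(-1) + 574)/(-313 - 350)) = 15*((3 + 574)/(-313 - 350)) = 15*(577/(-663)) = 15*(577*(-1/663)) = 15*(-577/663) = -2885/221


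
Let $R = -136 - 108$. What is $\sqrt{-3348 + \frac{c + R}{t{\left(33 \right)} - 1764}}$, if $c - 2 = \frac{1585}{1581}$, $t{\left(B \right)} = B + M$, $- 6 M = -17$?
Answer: $\frac{i \sqrt{99968307374181670}}{5464463} \approx 57.861 i$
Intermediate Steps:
$M = \frac{17}{6}$ ($M = \left(- \frac{1}{6}\right) \left(-17\right) = \frac{17}{6} \approx 2.8333$)
$t{\left(B \right)} = \frac{17}{6} + B$ ($t{\left(B \right)} = B + \frac{17}{6} = \frac{17}{6} + B$)
$c = \frac{4747}{1581}$ ($c = 2 + \frac{1585}{1581} = \frac{4747}{1581} \approx 3.0025$)
$R = -244$ ($R = -136 - 108 = -244$)
$\sqrt{-3348 + \frac{c + R}{t{\left(33 \right)} - 1764}} = \sqrt{-3348 + \frac{\frac{4747}{1581} - 244}{\left(\frac{17}{6} + 33\right) - 1764}} = \sqrt{-3348 - \frac{381017}{1581 \left(\frac{215}{6} - 1764\right)}} = \sqrt{-3348 - \frac{381017}{1581 \left(- \frac{10369}{6}\right)}} = \sqrt{-3348 - - \frac{762034}{5464463}} = \sqrt{-3348 + \frac{762034}{5464463}} = \sqrt{- \frac{18294260090}{5464463}} = \frac{i \sqrt{99968307374181670}}{5464463}$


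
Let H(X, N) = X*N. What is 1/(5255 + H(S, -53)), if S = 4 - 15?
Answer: 1/5838 ≈ 0.00017129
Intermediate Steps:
S = -11
H(X, N) = N*X
1/(5255 + H(S, -53)) = 1/(5255 - 53*(-11)) = 1/(5255 + 583) = 1/5838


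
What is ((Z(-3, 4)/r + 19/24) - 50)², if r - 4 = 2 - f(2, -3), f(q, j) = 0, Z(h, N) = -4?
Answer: 159201/64 ≈ 2487.5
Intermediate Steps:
r = 6 (r = 4 + (2 - 1*0) = 4 + (2 + 0) = 4 + 2 = 6)
((Z(-3, 4)/r + 19/24) - 50)² = ((-4/6 + 19/24) - 50)² = ((-4*⅙ + 19*(1/24)) - 50)² = ((-⅔ + 19/24) - 50)² = (⅛ - 50)² = (-399/8)² = 159201/64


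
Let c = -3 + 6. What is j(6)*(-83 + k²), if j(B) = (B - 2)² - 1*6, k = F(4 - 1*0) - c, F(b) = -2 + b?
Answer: -820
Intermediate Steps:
c = 3
k = -1 (k = (-2 + (4 - 1*0)) - 1*3 = (-2 + (4 + 0)) - 3 = (-2 + 4) - 3 = 2 - 3 = -1)
j(B) = -6 + (-2 + B)² (j(B) = (-2 + B)² - 6 = -6 + (-2 + B)²)
j(6)*(-83 + k²) = (-6 + (-2 + 6)²)*(-83 + (-1)²) = (-6 + 4²)*(-83 + 1) = (-6 + 16)*(-82) = 10*(-82) = -820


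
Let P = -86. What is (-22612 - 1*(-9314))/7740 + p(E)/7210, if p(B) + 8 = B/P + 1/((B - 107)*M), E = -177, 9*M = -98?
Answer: -133488628129/77658794640 ≈ -1.7189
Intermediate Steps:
M = -98/9 (M = (1/9)*(-98) = -98/9 ≈ -10.889)
p(B) = -8 - 9/(98*(-107 + B)) - B/86 (p(B) = -8 + (B/(-86) + 1/((B - 107)*(-98/9))) = -8 + (B*(-1/86) - 9/98/(-107 + B)) = -8 + (-B/86 - 9/(98*(-107 + B))) = -8 + (-9/(98*(-107 + B)) - B/86) = -8 - 9/(98*(-107 + B)) - B/86)
(-22612 - 1*(-9314))/7740 + p(E)/7210 = (-22612 - 1*(-9314))/7740 + ((3606797 - 28469*(-177) - 49*(-177)**2)/(4214*(-107 - 177)))/7210 = (-22612 + 9314)*(1/7740) + ((1/4214)*(3606797 + 5039013 - 49*31329)/(-284))*(1/7210) = -13298*1/7740 + ((1/4214)*(-1/284)*(3606797 + 5039013 - 1535121))*(1/7210) = -6649/3870 + ((1/4214)*(-1/284)*7110689)*(1/7210) = -6649/3870 - 7110689/1196776*1/7210 = -6649/3870 - 7110689/8628754960 = -133488628129/77658794640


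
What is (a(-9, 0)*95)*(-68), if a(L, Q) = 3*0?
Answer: 0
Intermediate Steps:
a(L, Q) = 0
(a(-9, 0)*95)*(-68) = (0*95)*(-68) = 0*(-68) = 0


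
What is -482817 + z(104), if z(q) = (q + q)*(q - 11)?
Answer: -463473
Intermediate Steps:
z(q) = 2*q*(-11 + q) (z(q) = (2*q)*(-11 + q) = 2*q*(-11 + q))
-482817 + z(104) = -482817 + 2*104*(-11 + 104) = -482817 + 2*104*93 = -482817 + 19344 = -463473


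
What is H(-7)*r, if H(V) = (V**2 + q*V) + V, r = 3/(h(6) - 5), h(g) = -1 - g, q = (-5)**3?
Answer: -917/4 ≈ -229.25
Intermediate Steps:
q = -125
r = -1/4 (r = 3/((-1 - 1*6) - 5) = 3/((-1 - 6) - 5) = 3/(-7 - 5) = 3/(-12) = -1/12*3 = -1/4 ≈ -0.25000)
H(V) = V**2 - 124*V (H(V) = (V**2 - 125*V) + V = V**2 - 124*V)
H(-7)*r = -7*(-124 - 7)*(-1/4) = -7*(-131)*(-1/4) = 917*(-1/4) = -917/4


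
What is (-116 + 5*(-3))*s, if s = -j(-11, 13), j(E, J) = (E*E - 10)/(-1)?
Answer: -14541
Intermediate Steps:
j(E, J) = 10 - E² (j(E, J) = (E² - 10)*(-1) = (-10 + E²)*(-1) = 10 - E²)
s = 111 (s = -(10 - 1*(-11)²) = -(10 - 1*121) = -(10 - 121) = -1*(-111) = 111)
(-116 + 5*(-3))*s = (-116 + 5*(-3))*111 = (-116 - 15)*111 = -131*111 = -14541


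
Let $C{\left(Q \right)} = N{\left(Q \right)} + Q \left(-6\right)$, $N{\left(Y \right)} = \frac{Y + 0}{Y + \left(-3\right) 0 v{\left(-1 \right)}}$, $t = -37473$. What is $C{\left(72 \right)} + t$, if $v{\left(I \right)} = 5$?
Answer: $-37904$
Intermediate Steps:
$N{\left(Y \right)} = 1$ ($N{\left(Y \right)} = \frac{Y + 0}{Y + \left(-3\right) 0 \cdot 5} = \frac{Y}{Y + 0 \cdot 5} = \frac{Y}{Y + 0} = \frac{Y}{Y} = 1$)
$C{\left(Q \right)} = 1 - 6 Q$ ($C{\left(Q \right)} = 1 + Q \left(-6\right) = 1 - 6 Q$)
$C{\left(72 \right)} + t = \left(1 - 432\right) - 37473 = -431 - 37473 = -37904$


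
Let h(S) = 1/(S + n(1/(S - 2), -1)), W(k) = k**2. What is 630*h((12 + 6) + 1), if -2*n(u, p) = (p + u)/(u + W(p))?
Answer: 162/5 ≈ 32.400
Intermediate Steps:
n(u, p) = -(p + u)/(2*(u + p**2))
h(S) = 1/(S + (1 - 1/(-2 + S))/(2*(1 + 1/(-2 + S)))) (h(S) = 1/(S + (-1*(-1) - 1/(S - 2))/(2*(1/(S - 2) + (-1)**2))) = 1/(S + (1 - 1/(-2 + S))/(2*(1/(-2 + S) + 1))) = 1/(S + (1 - 1/(-2 + S))/(2*(1 + 1/(-2 + S)))))
630*h((12 + 6) + 1) = 630*(2*(-1 + ((12 + 6) + 1))/(-3 - ((12 + 6) + 1) + 2*((12 + 6) + 1)**2)) = 630*(2*(-1 + (18 + 1))/(-3 - (18 + 1) + 2*(18 + 1)**2)) = 630*(2*(-1 + 19)/(-3 - 1*19 + 2*19**2)) = 630*(2*18/(-3 - 19 + 2*361)) = 630*(2*18/(-3 - 19 + 722)) = 630*(2*18/700) = 630*(2*(1/700)*18) = 630*(9/175) = 162/5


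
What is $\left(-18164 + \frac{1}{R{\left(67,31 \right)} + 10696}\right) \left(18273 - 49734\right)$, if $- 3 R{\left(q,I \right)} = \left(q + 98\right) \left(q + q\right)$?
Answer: $\frac{1900667959443}{3326} \approx 5.7146 \cdot 10^{8}$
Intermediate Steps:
$R{\left(q,I \right)} = - \frac{2 q \left(98 + q\right)}{3}$ ($R{\left(q,I \right)} = - \frac{\left(q + 98\right) \left(q + q\right)}{3} = - \frac{\left(98 + q\right) 2 q}{3} = - \frac{2 q \left(98 + q\right)}{3}$)
$\left(-18164 + \frac{1}{R{\left(67,31 \right)} + 10696}\right) \left(18273 - 49734\right) = \left(-18164 + \frac{1}{\left(- \frac{2}{3}\right) 67 \left(98 + 67\right) + 10696}\right) \left(18273 - 49734\right) = \left(-18164 + \frac{1}{\left(- \frac{2}{3}\right) 67 \cdot 165 + 10696}\right) \left(-31461\right) = \left(-18164 + \frac{1}{-7370 + 10696}\right) \left(-31461\right) = \left(-18164 + \frac{1}{3326}\right) \left(-31461\right) = \left(- \frac{60413463}{3326}\right) \left(-31461\right) = \frac{1900667959443}{3326}$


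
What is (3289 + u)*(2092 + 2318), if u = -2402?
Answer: 3911670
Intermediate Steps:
(3289 + u)*(2092 + 2318) = (3289 - 2402)*(2092 + 2318) = 887*4410 = 3911670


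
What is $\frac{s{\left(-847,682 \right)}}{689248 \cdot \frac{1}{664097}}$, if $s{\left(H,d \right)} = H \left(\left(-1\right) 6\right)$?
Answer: $\frac{241067211}{49232} \approx 4896.6$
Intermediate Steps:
$s{\left(H,d \right)} = - 6 H$ ($s{\left(H,d \right)} = H \left(-6\right) = - 6 H$)
$\frac{s{\left(-847,682 \right)}}{689248 \cdot \frac{1}{664097}} = \frac{\left(-6\right) \left(-847\right)}{689248 \cdot \frac{1}{664097}} = \frac{5082}{689248 \cdot \frac{1}{664097}} = \frac{5082}{\frac{98464}{94871}} = 5082 \cdot \frac{94871}{98464} = \frac{241067211}{49232}$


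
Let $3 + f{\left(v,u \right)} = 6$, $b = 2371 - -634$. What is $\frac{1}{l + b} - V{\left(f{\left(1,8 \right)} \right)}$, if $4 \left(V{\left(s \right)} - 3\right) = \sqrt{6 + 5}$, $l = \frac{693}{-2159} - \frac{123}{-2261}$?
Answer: $- \frac{2588113414}{862800187} - \frac{\sqrt{11}}{4} \approx -3.8288$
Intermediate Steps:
$b = 3005$ ($b = 2371 + 634 = 3005$)
$f{\left(v,u \right)} = 3$ ($f{\left(v,u \right)} = -3 + 6 = 3$)
$l = - \frac{76548}{287147}$ ($l = 693 \left(- \frac{1}{2159}\right) - - \frac{123}{2261} = - \frac{693}{2159} + \frac{123}{2261} = - \frac{76548}{287147} \approx -0.26658$)
$V{\left(s \right)} = 3 + \frac{\sqrt{11}}{4}$ ($V{\left(s \right)} = 3 + \frac{\sqrt{6 + 5}}{4} = 3 + \frac{\sqrt{11}}{4}$)
$\frac{1}{l + b} - V{\left(f{\left(1,8 \right)} \right)} = \frac{1}{- \frac{76548}{287147} + 3005} - \left(3 + \frac{\sqrt{11}}{4}\right) = \frac{1}{\frac{862800187}{287147}} - \left(3 + \frac{\sqrt{11}}{4}\right) = \frac{287147}{862800187} - \left(3 + \frac{\sqrt{11}}{4}\right) = - \frac{2588113414}{862800187} - \frac{\sqrt{11}}{4}$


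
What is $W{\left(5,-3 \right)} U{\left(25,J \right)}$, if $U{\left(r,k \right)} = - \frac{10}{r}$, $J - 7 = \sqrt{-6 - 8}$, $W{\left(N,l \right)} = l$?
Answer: $\frac{6}{5} \approx 1.2$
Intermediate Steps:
$J = 7 + i \sqrt{14}$ ($J = 7 + \sqrt{-6 - 8} = 7 + \sqrt{-14} = 7 + i \sqrt{14} \approx 7.0 + 3.7417 i$)
$W{\left(5,-3 \right)} U{\left(25,J \right)} = - 3 \left(- \frac{10}{25}\right) = - 3 \left(\left(-10\right) \frac{1}{25}\right) = \left(-3\right) \left(- \frac{2}{5}\right) = \frac{6}{5}$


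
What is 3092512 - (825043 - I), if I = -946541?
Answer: 1320928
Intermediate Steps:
3092512 - (825043 - I) = 3092512 - (825043 - 1*(-946541)) = 3092512 - (825043 + 946541) = 3092512 - 1*1771584 = 3092512 - 1771584 = 1320928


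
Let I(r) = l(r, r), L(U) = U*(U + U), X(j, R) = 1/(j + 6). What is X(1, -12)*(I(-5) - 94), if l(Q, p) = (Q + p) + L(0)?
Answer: -104/7 ≈ -14.857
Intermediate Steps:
X(j, R) = 1/(6 + j)
L(U) = 2*U² (L(U) = U*(2*U) = 2*U²)
l(Q, p) = Q + p (l(Q, p) = (Q + p) + 2*0² = (Q + p) + 2*0 = (Q + p) + 0 = Q + p)
I(r) = 2*r (I(r) = r + r = 2*r)
X(1, -12)*(I(-5) - 94) = (2*(-5) - 94)/(6 + 1) = (-10 - 94)/7 = (⅐)*(-104) = -104/7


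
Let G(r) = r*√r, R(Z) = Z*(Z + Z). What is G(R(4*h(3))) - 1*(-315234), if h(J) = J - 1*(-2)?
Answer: 315234 + 16000*√2 ≈ 3.3786e+5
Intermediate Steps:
h(J) = 2 + J (h(J) = J + 2 = 2 + J)
R(Z) = 2*Z² (R(Z) = Z*(2*Z) = 2*Z²)
G(r) = r^(3/2)
G(R(4*h(3))) - 1*(-315234) = (2*(4*(2 + 3))²)^(3/2) - 1*(-315234) = (2*(4*5)²)^(3/2) + 315234 = (2*20²)^(3/2) + 315234 = (2*400)^(3/2) + 315234 = 800^(3/2) + 315234 = 16000*√2 + 315234 = 315234 + 16000*√2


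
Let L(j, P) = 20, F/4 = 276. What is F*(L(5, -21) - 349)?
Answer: -363216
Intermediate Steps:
F = 1104 (F = 4*276 = 1104)
F*(L(5, -21) - 349) = 1104*(20 - 349) = 1104*(-329) = -363216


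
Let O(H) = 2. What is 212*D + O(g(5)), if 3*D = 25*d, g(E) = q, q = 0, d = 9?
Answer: 15902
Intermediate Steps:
g(E) = 0
D = 75 (D = (25*9)/3 = (1/3)*225 = 75)
212*D + O(g(5)) = 212*75 + 2 = 15900 + 2 = 15902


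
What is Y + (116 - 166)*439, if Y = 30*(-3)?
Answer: -22040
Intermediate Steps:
Y = -90
Y + (116 - 166)*439 = -90 + (116 - 166)*439 = -90 - 50*439 = -90 - 21950 = -22040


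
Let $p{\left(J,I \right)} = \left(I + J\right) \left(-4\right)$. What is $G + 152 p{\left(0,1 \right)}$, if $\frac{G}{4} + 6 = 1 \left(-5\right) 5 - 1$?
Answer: $-736$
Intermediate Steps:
$p{\left(J,I \right)} = - 4 I - 4 J$
$G = -128$ ($G = -24 + 4 \left(1 \left(-5\right) 5 - 1\right) = -24 + 4 \left(\left(-5\right) 5 - 1\right) = -24 + 4 \left(-25 - 1\right) = -24 + 4 \left(-26\right) = -24 - 104 = -128$)
$G + 152 p{\left(0,1 \right)} = -128 + 152 \left(\left(-4\right) 1 - 0\right) = -128 + 152 \left(-4 + 0\right) = -128 + 152 \left(-4\right) = -128 - 608 = -736$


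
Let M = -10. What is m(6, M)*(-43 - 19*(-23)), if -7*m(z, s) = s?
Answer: 3940/7 ≈ 562.86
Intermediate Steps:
m(z, s) = -s/7
m(6, M)*(-43 - 19*(-23)) = (-1/7*(-10))*(-43 - 19*(-23)) = 10*(-43 + 437)/7 = (10/7)*394 = 3940/7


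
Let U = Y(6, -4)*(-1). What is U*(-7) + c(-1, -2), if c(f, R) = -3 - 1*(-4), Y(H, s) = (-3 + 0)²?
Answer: 64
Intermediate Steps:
Y(H, s) = 9 (Y(H, s) = (-3)² = 9)
c(f, R) = 1 (c(f, R) = -3 + 4 = 1)
U = -9 (U = 9*(-1) = -9)
U*(-7) + c(-1, -2) = -9*(-7) + 1 = 63 + 1 = 64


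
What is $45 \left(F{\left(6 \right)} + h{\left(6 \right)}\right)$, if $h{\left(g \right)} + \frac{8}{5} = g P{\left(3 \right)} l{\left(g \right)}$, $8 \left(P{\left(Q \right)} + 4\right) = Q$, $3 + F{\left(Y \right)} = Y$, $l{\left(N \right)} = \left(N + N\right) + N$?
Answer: $- \frac{35109}{2} \approx -17555.0$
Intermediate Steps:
$l{\left(N \right)} = 3 N$ ($l{\left(N \right)} = 2 N + N = 3 N$)
$F{\left(Y \right)} = -3 + Y$
$P{\left(Q \right)} = -4 + \frac{Q}{8}$
$h{\left(g \right)} = - \frac{8}{5} - \frac{87 g^{2}}{8}$ ($h{\left(g \right)} = - \frac{8}{5} + g \left(-4 + \frac{1}{8} \cdot 3\right) 3 g = - \frac{8}{5} + g \left(-4 + \frac{3}{8}\right) 3 g = - \frac{8}{5} + g \left(- \frac{29}{8}\right) 3 g = - \frac{8}{5} + - \frac{29 g}{8} \cdot 3 g = - \frac{8}{5} - \frac{87 g^{2}}{8}$)
$45 \left(F{\left(6 \right)} + h{\left(6 \right)}\right) = 45 \left(\left(-3 + 6\right) - \left(\frac{8}{5} + \frac{87 \cdot 6^{2}}{8}\right)\right) = 45 \left(3 - \frac{3931}{10}\right) = 45 \left(- \frac{3901}{10}\right) = - \frac{35109}{2}$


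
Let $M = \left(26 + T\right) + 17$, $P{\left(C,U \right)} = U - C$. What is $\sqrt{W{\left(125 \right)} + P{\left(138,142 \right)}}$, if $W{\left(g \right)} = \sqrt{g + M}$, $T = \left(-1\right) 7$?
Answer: $\sqrt{4 + \sqrt{161}} \approx 4.0852$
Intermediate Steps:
$T = -7$
$M = 36$ ($M = \left(26 - 7\right) + 17 = 19 + 17 = 36$)
$W{\left(g \right)} = \sqrt{36 + g}$ ($W{\left(g \right)} = \sqrt{g + 36} = \sqrt{36 + g}$)
$\sqrt{W{\left(125 \right)} + P{\left(138,142 \right)}} = \sqrt{\sqrt{36 + 125} + \left(142 - 138\right)} = \sqrt{\sqrt{161} + \left(142 - 138\right)} = \sqrt{\sqrt{161} + 4} = \sqrt{4 + \sqrt{161}}$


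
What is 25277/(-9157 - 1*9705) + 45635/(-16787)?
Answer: -1285092369/316636394 ≈ -4.0586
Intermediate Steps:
25277/(-9157 - 1*9705) + 45635/(-16787) = 25277/(-9157 - 9705) + 45635*(-1/16787) = 25277/(-18862) - 45635/16787 = 25277*(-1/18862) - 45635/16787 = -25277/18862 - 45635/16787 = -1285092369/316636394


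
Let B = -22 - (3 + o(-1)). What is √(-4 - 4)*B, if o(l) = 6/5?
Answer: -262*I*√2/5 ≈ -74.105*I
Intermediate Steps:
o(l) = 6/5 (o(l) = 6*(⅕) = 6/5)
B = -131/5 (B = -22 - (3 + 6/5) = -22 - 1*21/5 = -22 - 21/5 = -131/5 ≈ -26.200)
√(-4 - 4)*B = √(-4 - 4)*(-131/5) = √(-8)*(-131/5) = (2*I*√2)*(-131/5) = -262*I*√2/5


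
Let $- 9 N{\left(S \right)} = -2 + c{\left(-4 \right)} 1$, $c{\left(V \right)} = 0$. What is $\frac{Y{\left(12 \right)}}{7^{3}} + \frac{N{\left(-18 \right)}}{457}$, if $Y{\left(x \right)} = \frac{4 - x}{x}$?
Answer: $- \frac{2056}{1410759} \approx -0.0014574$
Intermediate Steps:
$N{\left(S \right)} = \frac{2}{9}$ ($N{\left(S \right)} = - \frac{-2 + 0 \cdot 1}{9} = - \frac{-2 + 0}{9} = \left(- \frac{1}{9}\right) \left(-2\right) = \frac{2}{9}$)
$Y{\left(x \right)} = \frac{4 - x}{x}$
$\frac{Y{\left(12 \right)}}{7^{3}} + \frac{N{\left(-18 \right)}}{457} = \frac{\frac{1}{12} \left(4 - 12\right)}{7^{3}} + \frac{2}{9 \cdot 457} = \frac{\frac{1}{12} \left(4 - 12\right)}{343} + \frac{2}{9} \cdot \frac{1}{457} = \frac{1}{12} \left(-8\right) \frac{1}{343} + \frac{2}{4113} = \left(- \frac{2}{3}\right) \frac{1}{343} + \frac{2}{4113} = - \frac{2}{1029} + \frac{2}{4113} = - \frac{2056}{1410759}$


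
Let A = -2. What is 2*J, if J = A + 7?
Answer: 10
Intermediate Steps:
J = 5 (J = -2 + 7 = 5)
2*J = 2*5 = 10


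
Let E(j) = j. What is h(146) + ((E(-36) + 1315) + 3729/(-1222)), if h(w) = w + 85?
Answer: 1841491/1222 ≈ 1506.9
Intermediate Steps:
h(w) = 85 + w
h(146) + ((E(-36) + 1315) + 3729/(-1222)) = (85 + 146) + ((-36 + 1315) + 3729/(-1222)) = 231 + (1279 + 3729*(-1/1222)) = 231 + (1279 - 3729/1222) = 231 + 1559209/1222 = 1841491/1222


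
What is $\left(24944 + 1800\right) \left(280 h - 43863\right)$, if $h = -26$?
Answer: $-1367768392$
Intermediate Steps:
$\left(24944 + 1800\right) \left(280 h - 43863\right) = \left(24944 + 1800\right) \left(280 \left(-26\right) - 43863\right) = 26744 \left(-7280 - 43863\right) = 26744 \left(-51143\right) = -1367768392$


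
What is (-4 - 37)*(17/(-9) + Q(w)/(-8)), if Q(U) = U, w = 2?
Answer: 3157/36 ≈ 87.694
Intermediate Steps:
(-4 - 37)*(17/(-9) + Q(w)/(-8)) = (-4 - 37)*(17/(-9) + 2/(-8)) = -41*(17*(-⅑) + 2*(-⅛)) = -41*(-17/9 - ¼) = -41*(-77/36) = 3157/36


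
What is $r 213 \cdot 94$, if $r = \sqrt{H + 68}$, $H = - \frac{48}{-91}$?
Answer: $\frac{40044 \sqrt{141869}}{91} \approx 1.6574 \cdot 10^{5}$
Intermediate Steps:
$H = \frac{48}{91}$ ($H = \left(-48\right) \left(- \frac{1}{91}\right) = \frac{48}{91} \approx 0.52747$)
$r = \frac{2 \sqrt{141869}}{91}$ ($r = \sqrt{\frac{48}{91} + 68} = \sqrt{\frac{6236}{91}} = \frac{2 \sqrt{141869}}{91} \approx 8.2781$)
$r 213 \cdot 94 = \frac{2 \sqrt{141869}}{91} \cdot 213 \cdot 94 = \frac{426 \sqrt{141869}}{91} \cdot 94 = \frac{40044 \sqrt{141869}}{91}$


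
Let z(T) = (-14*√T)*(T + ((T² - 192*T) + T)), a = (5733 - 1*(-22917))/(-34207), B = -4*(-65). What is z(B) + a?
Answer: -28650/34207 - 509600*√65 ≈ -4.1085e+6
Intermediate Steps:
B = 260
a = -28650/34207 (a = (5733 + 22917)*(-1/34207) = 28650*(-1/34207) = -28650/34207 ≈ -0.83755)
z(T) = -14*√T*(T² - 190*T) (z(T) = (-14*√T)*(T + (T² - 191*T)) = (-14*√T)*(T² - 190*T) = -14*√T*(T² - 190*T))
z(B) + a = 14*260^(3/2)*(190 - 1*260) - 28650/34207 = 14*(520*√65)*(190 - 260) - 28650/34207 = 14*(520*√65)*(-70) - 28650/34207 = -509600*√65 - 28650/34207 = -28650/34207 - 509600*√65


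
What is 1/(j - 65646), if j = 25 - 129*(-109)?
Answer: -1/51560 ≈ -1.9395e-5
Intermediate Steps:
j = 14086 (j = 25 + 14061 = 14086)
1/(j - 65646) = 1/(14086 - 65646) = 1/(-51560) = -1/51560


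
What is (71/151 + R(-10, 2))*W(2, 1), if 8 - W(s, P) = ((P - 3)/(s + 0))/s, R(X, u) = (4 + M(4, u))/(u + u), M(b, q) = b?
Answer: 6341/302 ≈ 20.997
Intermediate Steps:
R(X, u) = 4/u (R(X, u) = (4 + 4)/(u + u) = 8/((2*u)) = 8*(1/(2*u)) = 4/u)
W(s, P) = 8 - (-3 + P)/s² (W(s, P) = 8 - (P - 3)/(s + 0)/s = 8 - (-3 + P)/s/s = 8 - (-3 + P)/s²)
(71/151 + R(-10, 2))*W(2, 1) = (71/151 + 4/2)*((3 - 1*1 + 8*2²)/2²) = (71*(1/151) + 4*(½))*((3 - 1 + 8*4)/4) = (71/151 + 2)*((3 - 1 + 32)/4) = 373*((¼)*34)/151 = (373/151)*(17/2) = 6341/302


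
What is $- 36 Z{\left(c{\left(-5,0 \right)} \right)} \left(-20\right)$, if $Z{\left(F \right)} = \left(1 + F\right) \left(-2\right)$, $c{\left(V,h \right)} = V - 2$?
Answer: $8640$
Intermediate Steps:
$c{\left(V,h \right)} = -2 + V$
$Z{\left(F \right)} = -2 - 2 F$
$- 36 Z{\left(c{\left(-5,0 \right)} \right)} \left(-20\right) = - 36 \left(-2 - 2 \left(-2 - 5\right)\right) \left(-20\right) = - 36 \left(-2 - -14\right) \left(-20\right) = - 36 \left(-2 + 14\right) \left(-20\right) = \left(-36\right) 12 \left(-20\right) = \left(-432\right) \left(-20\right) = 8640$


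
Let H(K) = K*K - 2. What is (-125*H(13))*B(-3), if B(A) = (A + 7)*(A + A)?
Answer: 501000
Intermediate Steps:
H(K) = -2 + K² (H(K) = K² - 2 = -2 + K²)
B(A) = 2*A*(7 + A) (B(A) = (7 + A)*(2*A) = 2*A*(7 + A))
(-125*H(13))*B(-3) = (-125*(-2 + 13²))*(2*(-3)*(7 - 3)) = (-125*(-2 + 169))*(2*(-3)*4) = -125*167*(-24) = -20875*(-24) = 501000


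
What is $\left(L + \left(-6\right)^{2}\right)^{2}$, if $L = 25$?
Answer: $3721$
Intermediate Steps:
$\left(L + \left(-6\right)^{2}\right)^{2} = \left(25 + \left(-6\right)^{2}\right)^{2} = \left(25 + 36\right)^{2} = 61^{2} = 3721$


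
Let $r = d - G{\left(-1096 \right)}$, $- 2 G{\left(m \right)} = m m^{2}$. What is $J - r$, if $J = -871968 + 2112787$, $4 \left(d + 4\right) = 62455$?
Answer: $\frac{2637966309}{4} \approx 6.5949 \cdot 10^{8}$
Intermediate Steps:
$G{\left(m \right)} = - \frac{m^{3}}{2}$ ($G{\left(m \right)} = - \frac{m m^{2}}{2} = - \frac{m^{3}}{2}$)
$d = \frac{62439}{4}$ ($d = -4 + \frac{1}{4} \cdot 62455 = -4 + \frac{62455}{4} = \frac{62439}{4} \approx 15610.0$)
$J = 1240819$
$r = - \frac{2633003033}{4}$ ($r = \frac{62439}{4} - - \frac{\left(-1096\right)^{3}}{2} = \frac{62439}{4} - \left(- \frac{1}{2}\right) \left(-1316532736\right) = \frac{62439}{4} - 658266368 = - \frac{2633003033}{4} \approx -6.5825 \cdot 10^{8}$)
$J - r = 1240819 - - \frac{2633003033}{4} = 1240819 + \frac{2633003033}{4} = \frac{2637966309}{4}$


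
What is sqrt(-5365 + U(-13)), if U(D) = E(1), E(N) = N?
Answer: 6*I*sqrt(149) ≈ 73.239*I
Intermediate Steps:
U(D) = 1
sqrt(-5365 + U(-13)) = sqrt(-5365 + 1) = sqrt(-5364) = 6*I*sqrt(149)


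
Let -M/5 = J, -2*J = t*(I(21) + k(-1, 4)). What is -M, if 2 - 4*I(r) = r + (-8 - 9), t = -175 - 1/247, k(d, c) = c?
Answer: 756455/494 ≈ 1531.3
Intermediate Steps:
t = -43226/247 (t = -175 - 1*1/247 = -175 - 1/247 = -43226/247 ≈ -175.00)
I(r) = 19/4 - r/4 (I(r) = 1/2 - (r + (-8 - 9))/4 = 1/2 - (r - 17)/4 = 1/2 - (-17 + r)/4 = 1/2 + (17/4 - r/4) = 19/4 - r/4)
J = 151291/494 (J = -(-21613)*((19/4 - 1/4*21) + 4)/247 = -(-21613)*((19/4 - 21/4) + 4)/247 = -(-21613)*(-1/2 + 4)/247 = -(-21613)*7/(247*2) = -1/2*(-151291/247) = 151291/494 ≈ 306.26)
M = -756455/494 (M = -5*151291/494 = -756455/494 ≈ -1531.3)
-M = -1*(-756455/494) = 756455/494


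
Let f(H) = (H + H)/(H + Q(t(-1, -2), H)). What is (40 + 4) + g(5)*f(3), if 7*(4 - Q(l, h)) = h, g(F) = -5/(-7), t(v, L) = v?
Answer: 1027/23 ≈ 44.652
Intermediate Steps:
g(F) = 5/7 (g(F) = -5*(-1/7) = 5/7)
Q(l, h) = 4 - h/7
f(H) = 2*H/(4 + 6*H/7) (f(H) = (H + H)/(H + (4 - H/7)) = (2*H)/(4 + 6*H/7) = 2*H/(4 + 6*H/7))
(40 + 4) + g(5)*f(3) = (40 + 4) + 5*(7*3/(14 + 3*3))/7 = 44 + 5*(7*3/(14 + 9))/7 = 44 + 5*(7*3/23)/7 = 44 + 5*(7*3*(1/23))/7 = 44 + (5/7)*(21/23) = 44 + 15/23 = 1027/23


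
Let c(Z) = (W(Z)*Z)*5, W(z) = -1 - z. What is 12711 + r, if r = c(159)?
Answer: -114489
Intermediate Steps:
c(Z) = 5*Z*(-1 - Z) (c(Z) = ((-1 - Z)*Z)*5 = (Z*(-1 - Z))*5 = 5*Z*(-1 - Z))
r = -127200 (r = -5*159*(1 + 159) = -5*159*160 = -127200)
12711 + r = 12711 - 127200 = -114489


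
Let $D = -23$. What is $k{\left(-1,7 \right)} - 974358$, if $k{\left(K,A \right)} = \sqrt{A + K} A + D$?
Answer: $-974381 + 7 \sqrt{6} \approx -9.7436 \cdot 10^{5}$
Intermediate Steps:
$k{\left(K,A \right)} = -23 + A \sqrt{A + K}$ ($k{\left(K,A \right)} = \sqrt{A + K} A - 23 = A \sqrt{A + K} - 23 = -23 + A \sqrt{A + K}$)
$k{\left(-1,7 \right)} - 974358 = \left(-23 + 7 \sqrt{7 - 1}\right) - 974358 = \left(-23 + 7 \sqrt{6}\right) - 974358 = -974381 + 7 \sqrt{6}$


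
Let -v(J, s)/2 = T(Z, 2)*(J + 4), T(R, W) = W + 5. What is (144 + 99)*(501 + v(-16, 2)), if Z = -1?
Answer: 162567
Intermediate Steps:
T(R, W) = 5 + W
v(J, s) = -56 - 14*J (v(J, s) = -2*(5 + 2)*(J + 4) = -14*(4 + J) = -2*(28 + 7*J) = -56 - 14*J)
(144 + 99)*(501 + v(-16, 2)) = (144 + 99)*(501 + (-56 - 14*(-16))) = 243*(501 + (-56 + 224)) = 243*(501 + 168) = 243*669 = 162567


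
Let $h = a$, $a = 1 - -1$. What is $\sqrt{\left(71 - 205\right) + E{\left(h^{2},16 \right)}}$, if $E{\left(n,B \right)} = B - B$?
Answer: $i \sqrt{134} \approx 11.576 i$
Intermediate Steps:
$a = 2$ ($a = 1 + 1 = 2$)
$h = 2$
$E{\left(n,B \right)} = 0$
$\sqrt{\left(71 - 205\right) + E{\left(h^{2},16 \right)}} = \sqrt{\left(71 - 205\right) + 0} = \sqrt{-134 + 0} = \sqrt{-134} = i \sqrt{134}$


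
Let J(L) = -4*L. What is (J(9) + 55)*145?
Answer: 2755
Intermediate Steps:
(J(9) + 55)*145 = (-4*9 + 55)*145 = (-36 + 55)*145 = 19*145 = 2755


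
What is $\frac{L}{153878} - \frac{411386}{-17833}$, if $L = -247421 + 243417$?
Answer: $\frac{31615925788}{1372053187} \approx 23.043$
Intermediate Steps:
$L = -4004$
$\frac{L}{153878} - \frac{411386}{-17833} = - \frac{4004}{153878} - \frac{411386}{-17833} = \left(-4004\right) \frac{1}{153878} - - \frac{411386}{17833} = - \frac{2002}{76939} + \frac{411386}{17833} = \frac{31615925788}{1372053187}$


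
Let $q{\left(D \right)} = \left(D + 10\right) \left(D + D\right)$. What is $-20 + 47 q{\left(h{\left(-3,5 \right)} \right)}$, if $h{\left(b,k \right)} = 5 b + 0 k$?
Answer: $7030$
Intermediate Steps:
$h{\left(b,k \right)} = 5 b$ ($h{\left(b,k \right)} = 5 b + 0 = 5 b$)
$q{\left(D \right)} = 2 D \left(10 + D\right)$ ($q{\left(D \right)} = \left(10 + D\right) 2 D = 2 D \left(10 + D\right)$)
$-20 + 47 q{\left(h{\left(-3,5 \right)} \right)} = -20 + 47 \cdot 2 \cdot 5 \left(-3\right) \left(10 + 5 \left(-3\right)\right) = -20 + 47 \cdot 2 \left(-15\right) \left(10 - 15\right) = -20 + 47 \cdot 2 \left(-15\right) \left(-5\right) = -20 + 47 \cdot 150 = -20 + 7050 = 7030$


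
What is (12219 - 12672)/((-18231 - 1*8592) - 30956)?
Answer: 453/57779 ≈ 0.0078402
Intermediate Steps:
(12219 - 12672)/((-18231 - 1*8592) - 30956) = -453/((-18231 - 8592) - 30956) = -453/(-26823 - 30956) = -453/(-57779) = -453*(-1/57779) = 453/57779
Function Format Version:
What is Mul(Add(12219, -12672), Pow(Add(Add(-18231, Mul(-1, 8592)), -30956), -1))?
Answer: Rational(453, 57779) ≈ 0.0078402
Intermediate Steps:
Mul(Add(12219, -12672), Pow(Add(Add(-18231, Mul(-1, 8592)), -30956), -1)) = Mul(-453, Pow(Add(Add(-18231, -8592), -30956), -1)) = Mul(-453, Pow(Add(-26823, -30956), -1)) = Mul(-453, Pow(-57779, -1)) = Mul(-453, Rational(-1, 57779)) = Rational(453, 57779)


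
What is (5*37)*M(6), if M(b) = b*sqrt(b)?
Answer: 1110*sqrt(6) ≈ 2718.9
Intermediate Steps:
M(b) = b**(3/2)
(5*37)*M(6) = (5*37)*6**(3/2) = 185*(6*sqrt(6)) = 1110*sqrt(6)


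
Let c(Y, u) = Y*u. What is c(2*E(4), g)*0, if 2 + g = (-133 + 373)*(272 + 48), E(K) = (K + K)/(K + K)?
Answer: 0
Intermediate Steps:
E(K) = 1 (E(K) = (2*K)/((2*K)) = (2*K)*(1/(2*K)) = 1)
g = 76798 (g = -2 + (-133 + 373)*(272 + 48) = -2 + 240*320 = -2 + 76800 = 76798)
c(2*E(4), g)*0 = ((2*1)*76798)*0 = (2*76798)*0 = 153596*0 = 0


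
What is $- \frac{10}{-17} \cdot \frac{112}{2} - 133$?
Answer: $- \frac{1701}{17} \approx -100.06$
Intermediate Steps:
$- \frac{10}{-17} \cdot \frac{112}{2} - 133 = \left(-10\right) \left(- \frac{1}{17}\right) 112 \cdot \frac{1}{2} - 133 = \frac{10}{17} \cdot 56 - 133 = \frac{560}{17} - 133 = - \frac{1701}{17}$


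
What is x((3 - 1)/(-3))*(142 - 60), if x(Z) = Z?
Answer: -164/3 ≈ -54.667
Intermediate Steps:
x((3 - 1)/(-3))*(142 - 60) = ((3 - 1)/(-3))*(142 - 60) = (2*(-⅓))*82 = -⅔*82 = -164/3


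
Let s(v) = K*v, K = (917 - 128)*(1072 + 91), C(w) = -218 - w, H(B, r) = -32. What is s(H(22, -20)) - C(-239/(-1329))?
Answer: -39023700535/1329 ≈ -2.9363e+7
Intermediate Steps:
K = 917607 (K = 789*1163 = 917607)
s(v) = 917607*v
s(H(22, -20)) - C(-239/(-1329)) = 917607*(-32) - (-218 - (-239)/(-1329)) = -29363424 - (-218 - (-239)*(-1)/1329) = -29363424 - (-218 - 1*239/1329) = -29363424 - (-218 - 239/1329) = -29363424 - 1*(-289961/1329) = -29363424 + 289961/1329 = -39023700535/1329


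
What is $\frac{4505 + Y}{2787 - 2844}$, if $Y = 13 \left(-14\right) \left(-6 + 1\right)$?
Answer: $-95$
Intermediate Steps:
$Y = 910$ ($Y = \left(-182\right) \left(-5\right) = 910$)
$\frac{4505 + Y}{2787 - 2844} = \frac{4505 + 910}{2787 - 2844} = \frac{5415}{-57} = 5415 \left(- \frac{1}{57}\right) = -95$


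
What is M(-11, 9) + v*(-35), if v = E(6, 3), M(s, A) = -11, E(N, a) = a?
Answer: -116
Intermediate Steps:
v = 3
M(-11, 9) + v*(-35) = -11 + 3*(-35) = -11 - 105 = -116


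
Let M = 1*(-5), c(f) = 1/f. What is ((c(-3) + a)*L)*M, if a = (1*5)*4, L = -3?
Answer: 295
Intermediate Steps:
c(f) = 1/f
a = 20 (a = 5*4 = 20)
M = -5
((c(-3) + a)*L)*M = ((1/(-3) + 20)*(-3))*(-5) = ((-⅓ + 20)*(-3))*(-5) = ((59/3)*(-3))*(-5) = -59*(-5) = 295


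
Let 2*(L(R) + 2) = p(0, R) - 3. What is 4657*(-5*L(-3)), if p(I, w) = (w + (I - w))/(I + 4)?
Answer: 162995/2 ≈ 81498.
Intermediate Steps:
p(I, w) = I/(4 + I)
L(R) = -7/2 (L(R) = -2 + (0/(4 + 0) - 3)/2 = -2 + (0/4 - 3)/2 = -2 + (0*(¼) - 3)/2 = -2 + (0 - 3)/2 = -2 + (½)*(-3) = -2 - 3/2 = -7/2)
4657*(-5*L(-3)) = 4657*(-5*(-7/2)) = 4657*(35/2) = 162995/2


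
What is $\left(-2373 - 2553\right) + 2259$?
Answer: $-2667$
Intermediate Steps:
$\left(-2373 - 2553\right) + 2259 = -4926 + 2259 = -2667$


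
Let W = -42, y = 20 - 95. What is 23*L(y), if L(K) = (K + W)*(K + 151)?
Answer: -204516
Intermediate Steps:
y = -75
L(K) = (-42 + K)*(151 + K) (L(K) = (K - 42)*(K + 151) = (-42 + K)*(151 + K))
23*L(y) = 23*(-6342 + (-75)² + 109*(-75)) = 23*(-6342 + 5625 - 8175) = 23*(-8892) = -204516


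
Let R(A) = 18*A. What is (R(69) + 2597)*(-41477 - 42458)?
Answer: -322226465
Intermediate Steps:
(R(69) + 2597)*(-41477 - 42458) = (18*69 + 2597)*(-41477 - 42458) = (1242 + 2597)*(-83935) = 3839*(-83935) = -322226465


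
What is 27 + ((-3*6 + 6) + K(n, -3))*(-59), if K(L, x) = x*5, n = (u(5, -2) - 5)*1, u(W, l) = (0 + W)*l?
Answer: 1620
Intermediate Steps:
u(W, l) = W*l
n = -15 (n = (5*(-2) - 5)*1 = (-10 - 5)*1 = -15*1 = -15)
K(L, x) = 5*x
27 + ((-3*6 + 6) + K(n, -3))*(-59) = 27 + ((-3*6 + 6) + 5*(-3))*(-59) = 27 + ((-18 + 6) - 15)*(-59) = 27 + (-12 - 15)*(-59) = 27 - 27*(-59) = 27 + 1593 = 1620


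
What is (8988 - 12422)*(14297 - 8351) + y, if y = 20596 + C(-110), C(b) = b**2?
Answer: -20385868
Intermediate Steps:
y = 32696 (y = 20596 + (-110)**2 = 20596 + 12100 = 32696)
(8988 - 12422)*(14297 - 8351) + y = (8988 - 12422)*(14297 - 8351) + 32696 = -3434*5946 + 32696 = -20418564 + 32696 = -20385868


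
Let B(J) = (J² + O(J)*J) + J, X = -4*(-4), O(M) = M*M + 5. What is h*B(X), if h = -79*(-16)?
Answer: 5622272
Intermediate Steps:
h = 1264
O(M) = 5 + M² (O(M) = M² + 5 = 5 + M²)
X = 16
B(J) = J + J² + J*(5 + J²) (B(J) = (J² + (5 + J²)*J) + J = (J² + J*(5 + J²)) + J = J + J² + J*(5 + J²))
h*B(X) = 1264*(16*(6 + 16 + 16²)) = 1264*(16*(6 + 16 + 256)) = 1264*(16*278) = 1264*4448 = 5622272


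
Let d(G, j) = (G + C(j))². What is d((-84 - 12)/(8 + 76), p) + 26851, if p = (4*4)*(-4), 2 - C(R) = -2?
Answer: 1316099/49 ≈ 26859.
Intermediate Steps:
C(R) = 4 (C(R) = 2 - 1*(-2) = 2 + 2 = 4)
p = -64 (p = 16*(-4) = -64)
d(G, j) = (4 + G)² (d(G, j) = (G + 4)² = (4 + G)²)
d((-84 - 12)/(8 + 76), p) + 26851 = (4 + (-84 - 12)/(8 + 76))² + 26851 = (4 - 96/84)² + 26851 = (4 - 96*1/84)² + 26851 = (4 - 8/7)² + 26851 = (20/7)² + 26851 = 400/49 + 26851 = 1316099/49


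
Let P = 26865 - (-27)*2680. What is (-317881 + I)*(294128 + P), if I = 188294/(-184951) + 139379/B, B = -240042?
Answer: -5551280111891528578687/44396007942 ≈ -1.2504e+11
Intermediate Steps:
P = 99225 (P = 26865 - 1*(-72360) = 26865 + 72360 = 99225)
I = -70976753777/44396007942 (I = 188294/(-184951) + 139379/(-240042) = 188294*(-1/184951) + 139379*(-1/240042) = -188294/184951 - 139379/240042 = -70976753777/44396007942 ≈ -1.5987)
(-317881 + I)*(294128 + P) = (-317881 - 70976753777/44396007942)*(294128 + 99225) = -14112718377364679/44396007942*393353 = -5551280111891528578687/44396007942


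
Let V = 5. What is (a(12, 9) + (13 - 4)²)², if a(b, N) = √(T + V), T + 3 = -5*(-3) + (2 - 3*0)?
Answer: (81 + √19)² ≈ 7286.1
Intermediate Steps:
T = 14 (T = -3 + (-5*(-3) + (2 - 3*0)) = -3 + (15 + (2 + 0)) = -3 + (15 + 2) = -3 + 17 = 14)
a(b, N) = √19 (a(b, N) = √(14 + 5) = √19)
(a(12, 9) + (13 - 4)²)² = (√19 + (13 - 4)²)² = (√19 + 9²)² = (√19 + 81)² = (81 + √19)²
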